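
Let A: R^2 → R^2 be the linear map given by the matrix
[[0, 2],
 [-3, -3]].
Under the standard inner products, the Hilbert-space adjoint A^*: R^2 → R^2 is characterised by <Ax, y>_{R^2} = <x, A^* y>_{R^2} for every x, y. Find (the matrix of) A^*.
A^* = A^T =
[[0, -3],
 [2, -3]]

For real matrices with standard dot products, the defining identity <Ax, y> = <x, A^* y> gives (Ax)^T y = x^T (A^*) y, i.e. x^T A^T y = x^T (A^*) y. Since this holds for all x, y, we must have A^* = A^T. Therefore
A^* =
[[0, -3],
 [2, -3]].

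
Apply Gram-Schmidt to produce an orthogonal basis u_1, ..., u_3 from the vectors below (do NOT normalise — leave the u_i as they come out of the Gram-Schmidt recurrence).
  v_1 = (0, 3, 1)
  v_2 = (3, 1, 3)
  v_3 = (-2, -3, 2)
Orthogonal basis:
  u_1 = (0, 3, 1)
  u_2 = (3, -4/5, 12/5)
  u_3 = (-172/77, -129/154, 387/154)

Apply the Gram-Schmidt recurrence
  u_1 = v_1
  u_i = v_i − Σ_{j<i} ((v_i · u_j) / (u_j · u_j)) · u_j.

Step by step this gives:
  u_1 = (0, 3, 1)
  u_2 = (3, -4/5, 12/5)
  u_3 = (-172/77, -129/154, 387/154)

Orthogonality check:
  u_2 · u_1 = 0 (should be 0)
  u_3 · u_1 = 0 (should be 0)
  u_3 · u_2 = 0 (should be 0)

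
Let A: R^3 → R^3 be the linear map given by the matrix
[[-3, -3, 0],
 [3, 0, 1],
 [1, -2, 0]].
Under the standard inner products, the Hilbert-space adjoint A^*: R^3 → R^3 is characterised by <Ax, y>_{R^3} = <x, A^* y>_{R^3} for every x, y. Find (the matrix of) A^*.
A^* = A^T =
[[-3, 3, 1],
 [-3, 0, -2],
 [0, 1, 0]]

For real matrices with standard dot products, the defining identity <Ax, y> = <x, A^* y> gives (Ax)^T y = x^T (A^*) y, i.e. x^T A^T y = x^T (A^*) y. Since this holds for all x, y, we must have A^* = A^T. Therefore
A^* =
[[-3, 3, 1],
 [-3, 0, -2],
 [0, 1, 0]].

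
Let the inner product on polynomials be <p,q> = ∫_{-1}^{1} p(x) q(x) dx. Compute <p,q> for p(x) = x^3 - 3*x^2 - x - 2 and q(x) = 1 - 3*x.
<p,q> = -26/5

Expand the product: p(x)·q(x) = -3*x^4 + 10*x^3 + 5*x - 2.
∫_{-1}^{1} of each monomial x^k gives [2/(k+1) if k even, 0 if k odd]. Integrating term-by-term (or equivalently evaluating the antiderivative F(x) = -3*x^5/5 + 5*x^4/2 + 5*x^2/2 - 2*x at the endpoints):
  F(1) − F(−1) = 12/5 − (38/5) = -26/5.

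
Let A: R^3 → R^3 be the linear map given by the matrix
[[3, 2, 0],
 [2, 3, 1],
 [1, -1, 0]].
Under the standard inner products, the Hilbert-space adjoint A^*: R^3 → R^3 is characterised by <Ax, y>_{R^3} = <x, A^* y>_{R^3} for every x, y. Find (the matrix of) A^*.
A^* = A^T =
[[3, 2, 1],
 [2, 3, -1],
 [0, 1, 0]]

For real matrices with standard dot products, the defining identity <Ax, y> = <x, A^* y> gives (Ax)^T y = x^T (A^*) y, i.e. x^T A^T y = x^T (A^*) y. Since this holds for all x, y, we must have A^* = A^T. Therefore
A^* =
[[3, 2, 1],
 [2, 3, -1],
 [0, 1, 0]].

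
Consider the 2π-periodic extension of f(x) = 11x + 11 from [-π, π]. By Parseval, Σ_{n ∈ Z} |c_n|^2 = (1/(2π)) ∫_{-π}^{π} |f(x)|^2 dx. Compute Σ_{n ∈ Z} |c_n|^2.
Σ |c_n|^2 = 121π^2/3 + 121

Expand and integrate term by term over [-π, π]:
  ∫ (11x)^2 dx = 121·(2π^3/3); ∫ 2·11·(11)·x dx = 0 (odd integrand); ∫ 11^2 dx = 121·2π.
So (1/(2π)) ∫_{-π}^{π} (11x + 11)^2 dx = 121π^2/3 + 121 = 121π^2/3 + 121.
Parseval ⇒ Σ |c_n|^2 = 121π^2/3 + 121.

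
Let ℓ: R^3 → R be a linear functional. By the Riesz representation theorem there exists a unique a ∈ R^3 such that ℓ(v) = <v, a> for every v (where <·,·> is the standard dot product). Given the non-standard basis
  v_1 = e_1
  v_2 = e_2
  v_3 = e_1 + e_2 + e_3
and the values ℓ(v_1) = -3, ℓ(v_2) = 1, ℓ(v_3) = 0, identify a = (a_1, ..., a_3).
a = (-3, 1, 2)

Write a = (a_1, ..., a_3) in the standard basis. For each basis vector v_i, ℓ(v_i) = <v_i, a> is a linear equation in the a_j's. Collect the n equations into a matrix system V a = ℓ, where row i of V is v_i (expressed in the standard basis). Since V is invertible (lower-triangular with 1s on the diagonal, up to permutation), solve by back-substitution:
  V =
[[1, 0, 0],
 [0, 1, 0],
 [1, 1, 1]]
  V a = (-3, 1, 0)
Solving gives a = (-3, 1, 2).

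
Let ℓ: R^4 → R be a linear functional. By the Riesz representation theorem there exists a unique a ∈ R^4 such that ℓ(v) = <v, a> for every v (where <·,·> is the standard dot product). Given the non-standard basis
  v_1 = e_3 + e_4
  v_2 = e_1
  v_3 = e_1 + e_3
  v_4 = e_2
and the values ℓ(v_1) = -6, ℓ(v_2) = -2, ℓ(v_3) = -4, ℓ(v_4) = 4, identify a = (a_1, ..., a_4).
a = (-2, 4, -2, -4)

Write a = (a_1, ..., a_4) in the standard basis. For each basis vector v_i, ℓ(v_i) = <v_i, a> is a linear equation in the a_j's. Collect the n equations into a matrix system V a = ℓ, where row i of V is v_i (expressed in the standard basis). Since V is invertible (lower-triangular with 1s on the diagonal, up to permutation), solve by back-substitution:
  V =
[[0, 0, 1, 1],
 [1, 0, 0, 0],
 [1, 0, 1, 0],
 [0, 1, 0, 0]]
  V a = (-6, -2, -4, 4)
Solving gives a = (-2, 4, -2, -4).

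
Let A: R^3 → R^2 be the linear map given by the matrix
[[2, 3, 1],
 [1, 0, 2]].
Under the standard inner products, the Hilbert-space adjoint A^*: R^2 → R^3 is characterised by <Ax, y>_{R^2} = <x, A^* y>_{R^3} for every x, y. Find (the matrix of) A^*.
A^* = A^T =
[[2, 1],
 [3, 0],
 [1, 2]]

For real matrices with standard dot products, the defining identity <Ax, y> = <x, A^* y> gives (Ax)^T y = x^T (A^*) y, i.e. x^T A^T y = x^T (A^*) y. Since this holds for all x, y, we must have A^* = A^T. Therefore
A^* =
[[2, 1],
 [3, 0],
 [1, 2]].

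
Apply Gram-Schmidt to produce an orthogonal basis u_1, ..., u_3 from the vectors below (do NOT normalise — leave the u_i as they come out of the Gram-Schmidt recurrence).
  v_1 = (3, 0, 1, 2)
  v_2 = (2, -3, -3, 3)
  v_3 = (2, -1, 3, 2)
Orthogonal basis:
  u_1 = (3, 0, 1, 2)
  u_2 = (1/14, -3, -51/14, 12/7)
  u_3 = (-273/353, -536/353, 509/353, 155/353)

Apply the Gram-Schmidt recurrence
  u_1 = v_1
  u_i = v_i − Σ_{j<i} ((v_i · u_j) / (u_j · u_j)) · u_j.

Step by step this gives:
  u_1 = (3, 0, 1, 2)
  u_2 = (1/14, -3, -51/14, 12/7)
  u_3 = (-273/353, -536/353, 509/353, 155/353)

Orthogonality check:
  u_2 · u_1 = 0 (should be 0)
  u_3 · u_1 = 0 (should be 0)
  u_3 · u_2 = 0 (should be 0)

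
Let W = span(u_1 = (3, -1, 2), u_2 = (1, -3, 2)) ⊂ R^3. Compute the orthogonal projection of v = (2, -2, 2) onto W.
proj_W(v) = (2, -2, 2)

Set up U = [u_1 | ... | u_2] ∈ R^(3×2). The projector onto W = col(U) is P = U (U^T U)^(-1) U^T.
Compute U^T U =
  [14, 10]
  [10, 14],
and U^T v = (12, 12).
Solve U^T U · c = U^T v for the coefficients: c = (1/2, 1/2). The projection is proj_W(v) = U c.
Check: (v - proj_W(v)) · u_1 = 0  (should be 0).
Check: (v - proj_W(v)) · u_2 = 0  (should be 0).
Result: proj_W(v) = (2, -2, 2).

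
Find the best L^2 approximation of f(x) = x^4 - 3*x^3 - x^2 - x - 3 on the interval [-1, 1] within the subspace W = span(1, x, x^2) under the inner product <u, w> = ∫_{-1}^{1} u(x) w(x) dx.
g(x) = -x^2/7 - 14*x/5 - 108/35

The best approximation g ∈ W is the orthogonal projection of f onto W. Writing g = a_0 + a_1 x + a_2 x^2, the coefficients solve the normal equations G · a = b where
  G_{ij} = <φ_i, φ_j> and b_i = <f, φ_i>, with φ_0 = 1, φ_1 = x, φ_2 = x^2.
G =
  [2, 0, 2/3]
  [0, 2/3, 0]
  [2/3, 0, 2/5],
b = (-94/15, -28/15, -74/35).
Solving gives a_0 = -108/35, a_1 = -14/5, a_2 = -1/7, so
  g(x) = -x^2/7 - 14*x/5 - 108/35.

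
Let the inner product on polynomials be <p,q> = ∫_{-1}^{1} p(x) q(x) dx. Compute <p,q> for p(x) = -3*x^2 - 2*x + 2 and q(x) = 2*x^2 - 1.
<p,q> = -26/15

Expand the product: p(x)·q(x) = -6*x^4 - 4*x^3 + 7*x^2 + 2*x - 2.
∫_{-1}^{1} of each monomial x^k gives [2/(k+1) if k even, 0 if k odd]. Integrating term-by-term (or equivalently evaluating the antiderivative F(x) = -6*x^5/5 - x^4 + 7*x^3/3 + x^2 - 2*x at the endpoints):
  F(1) − F(−1) = -13/15 − (13/15) = -26/15.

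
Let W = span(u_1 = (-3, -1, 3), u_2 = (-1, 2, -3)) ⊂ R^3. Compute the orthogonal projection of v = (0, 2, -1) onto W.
proj_W(v) = (-51/202, 100/101, -321/202)

Set up U = [u_1 | ... | u_2] ∈ R^(3×2). The projector onto W = col(U) is P = U (U^T U)^(-1) U^T.
Compute U^T U =
  [19, -8]
  [-8, 14],
and U^T v = (-5, 7).
Solve U^T U · c = U^T v for the coefficients: c = (-7/101, 93/202). The projection is proj_W(v) = U c.
Check: (v - proj_W(v)) · u_1 = 0  (should be 0).
Check: (v - proj_W(v)) · u_2 = 0  (should be 0).
Result: proj_W(v) = (-51/202, 100/101, -321/202).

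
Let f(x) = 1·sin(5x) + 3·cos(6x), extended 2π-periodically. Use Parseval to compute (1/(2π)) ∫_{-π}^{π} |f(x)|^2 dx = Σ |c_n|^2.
Σ |c_n|^2 = 5

Expand |f|^2 and use orthogonality of {sin(nx), cos(mx)} on [-π, π]:
  ∫_{-π}^{π} sin(nx)^2 dx = π, ∫ cos(mx)^2 dx = π, and cross terms integrate to 0.
So ∫_{-π}^{π} f(x)^2 dx = 1^2 · π + 3^2 · π = (1 + 9)π.
Divide by 2π: (1 + 9)/2 = 5.
By Parseval, this equals Σ |c_n|^2.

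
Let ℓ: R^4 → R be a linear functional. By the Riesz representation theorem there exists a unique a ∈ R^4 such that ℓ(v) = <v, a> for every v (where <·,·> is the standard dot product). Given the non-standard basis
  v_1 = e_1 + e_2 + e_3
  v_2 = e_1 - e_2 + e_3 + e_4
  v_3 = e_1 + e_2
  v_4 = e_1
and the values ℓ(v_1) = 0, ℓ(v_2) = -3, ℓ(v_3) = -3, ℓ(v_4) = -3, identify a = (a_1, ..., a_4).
a = (-3, 0, 3, -3)

Write a = (a_1, ..., a_4) in the standard basis. For each basis vector v_i, ℓ(v_i) = <v_i, a> is a linear equation in the a_j's. Collect the n equations into a matrix system V a = ℓ, where row i of V is v_i (expressed in the standard basis). Since V is invertible (lower-triangular with 1s on the diagonal, up to permutation), solve by back-substitution:
  V =
[[1, 1, 1, 0],
 [1, -1, 1, 1],
 [1, 1, 0, 0],
 [1, 0, 0, 0]]
  V a = (0, -3, -3, -3)
Solving gives a = (-3, 0, 3, -3).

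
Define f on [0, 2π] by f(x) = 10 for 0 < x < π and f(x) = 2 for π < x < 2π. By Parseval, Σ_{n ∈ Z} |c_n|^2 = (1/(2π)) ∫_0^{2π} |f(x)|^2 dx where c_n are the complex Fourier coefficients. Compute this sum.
Σ |c_n|^2 = 52

Parseval equates the L^2 energy of f (normalised by 1/(2π)) with the ℓ^2 sum of its Fourier coefficients: (1/(2π)) ∫_0^{2π} |f|^2 = Σ |c_n|^2.
Compute the left side: (1/(2π)) [∫_0^π 10^2 dx + ∫_π^{2π} 2^2 dx] = (1/(2π)) · (100π + 4π) = (100 + 4)/2 = 52.
So Σ_{n ∈ Z} |c_n|^2 = 52.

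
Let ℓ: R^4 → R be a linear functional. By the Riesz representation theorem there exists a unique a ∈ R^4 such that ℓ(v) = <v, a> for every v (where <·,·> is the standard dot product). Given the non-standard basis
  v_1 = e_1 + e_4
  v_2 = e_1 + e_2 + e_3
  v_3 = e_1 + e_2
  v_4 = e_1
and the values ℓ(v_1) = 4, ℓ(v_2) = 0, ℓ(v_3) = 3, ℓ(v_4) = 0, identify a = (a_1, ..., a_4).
a = (0, 3, -3, 4)

Write a = (a_1, ..., a_4) in the standard basis. For each basis vector v_i, ℓ(v_i) = <v_i, a> is a linear equation in the a_j's. Collect the n equations into a matrix system V a = ℓ, where row i of V is v_i (expressed in the standard basis). Since V is invertible (lower-triangular with 1s on the diagonal, up to permutation), solve by back-substitution:
  V =
[[1, 0, 0, 1],
 [1, 1, 1, 0],
 [1, 1, 0, 0],
 [1, 0, 0, 0]]
  V a = (4, 0, 3, 0)
Solving gives a = (0, 3, -3, 4).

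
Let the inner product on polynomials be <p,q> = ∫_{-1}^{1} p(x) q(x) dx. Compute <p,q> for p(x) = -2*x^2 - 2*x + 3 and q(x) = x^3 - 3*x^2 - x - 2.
<p,q> = -62/5

Expand the product: p(x)·q(x) = -2*x^5 + 4*x^4 + 11*x^3 - 3*x^2 + x - 6.
∫_{-1}^{1} of each monomial x^k gives [2/(k+1) if k even, 0 if k odd]. Integrating term-by-term (or equivalently evaluating the antiderivative F(x) = -x^6/3 + 4*x^5/5 + 11*x^4/4 - x^3 + x^2/2 - 6*x at the endpoints):
  F(1) − F(−1) = -197/60 − (547/60) = -62/5.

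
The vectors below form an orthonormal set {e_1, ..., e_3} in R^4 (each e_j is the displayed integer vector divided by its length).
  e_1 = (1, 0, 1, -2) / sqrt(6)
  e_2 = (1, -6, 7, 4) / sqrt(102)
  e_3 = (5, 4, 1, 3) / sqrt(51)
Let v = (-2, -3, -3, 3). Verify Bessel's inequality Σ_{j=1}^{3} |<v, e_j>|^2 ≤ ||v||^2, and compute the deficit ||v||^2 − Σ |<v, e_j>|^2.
Σ |<v, e_j>|^2 = 77/3; ||v||^2 = 31; deficit = 16/3

Write each e_j = u_j / sqrt(<u_j, u_j>) where u_j is the displayed integer vector. Then <v, e_j> = <v, u_j> / sqrt(<u_j, u_j>), so |<v, e_j>|^2 = <v, u_j>^2 / <u_j, u_j>.
Coefficients: <v, e_1> = -11/sqrt(6), <v, e_2> = 7/sqrt(102), <v, e_3> = -16/sqrt(51).
Square and sum: Σ |<v, e_j>|^2 = 77/3.
Compute ||v||^2 = v·v = 31.
Deficit = 31 − 77/3 = 16/3 ≥ 0, confirming Bessel's inequality. (The deficit equals ||v − Σ <v,e_j> e_j||^2, the squared distance from v to span{e_j}.)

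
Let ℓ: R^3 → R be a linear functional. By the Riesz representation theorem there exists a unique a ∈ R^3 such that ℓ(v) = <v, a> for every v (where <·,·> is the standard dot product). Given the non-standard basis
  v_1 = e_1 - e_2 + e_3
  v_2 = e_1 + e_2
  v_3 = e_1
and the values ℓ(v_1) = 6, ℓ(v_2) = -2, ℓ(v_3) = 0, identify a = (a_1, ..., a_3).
a = (0, -2, 4)

Write a = (a_1, ..., a_3) in the standard basis. For each basis vector v_i, ℓ(v_i) = <v_i, a> is a linear equation in the a_j's. Collect the n equations into a matrix system V a = ℓ, where row i of V is v_i (expressed in the standard basis). Since V is invertible (lower-triangular with 1s on the diagonal, up to permutation), solve by back-substitution:
  V =
[[1, -1, 1],
 [1, 1, 0],
 [1, 0, 0]]
  V a = (6, -2, 0)
Solving gives a = (0, -2, 4).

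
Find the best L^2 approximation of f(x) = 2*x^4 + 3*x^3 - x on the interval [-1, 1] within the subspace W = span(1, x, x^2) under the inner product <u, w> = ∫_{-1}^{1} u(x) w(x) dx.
g(x) = 12*x^2/7 + 4*x/5 - 6/35

The best approximation g ∈ W is the orthogonal projection of f onto W. Writing g = a_0 + a_1 x + a_2 x^2, the coefficients solve the normal equations G · a = b where
  G_{ij} = <φ_i, φ_j> and b_i = <f, φ_i>, with φ_0 = 1, φ_1 = x, φ_2 = x^2.
G =
  [2, 0, 2/3]
  [0, 2/3, 0]
  [2/3, 0, 2/5],
b = (4/5, 8/15, 4/7).
Solving gives a_0 = -6/35, a_1 = 4/5, a_2 = 12/7, so
  g(x) = 12*x^2/7 + 4*x/5 - 6/35.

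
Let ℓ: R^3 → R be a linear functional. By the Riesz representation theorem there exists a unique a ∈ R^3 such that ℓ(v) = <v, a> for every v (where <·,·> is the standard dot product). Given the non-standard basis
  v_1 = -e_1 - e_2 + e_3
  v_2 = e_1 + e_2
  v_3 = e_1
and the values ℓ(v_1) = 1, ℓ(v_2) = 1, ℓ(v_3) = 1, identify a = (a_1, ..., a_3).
a = (1, 0, 2)

Write a = (a_1, ..., a_3) in the standard basis. For each basis vector v_i, ℓ(v_i) = <v_i, a> is a linear equation in the a_j's. Collect the n equations into a matrix system V a = ℓ, where row i of V is v_i (expressed in the standard basis). Since V is invertible (lower-triangular with 1s on the diagonal, up to permutation), solve by back-substitution:
  V =
[[-1, -1, 1],
 [1, 1, 0],
 [1, 0, 0]]
  V a = (1, 1, 1)
Solving gives a = (1, 0, 2).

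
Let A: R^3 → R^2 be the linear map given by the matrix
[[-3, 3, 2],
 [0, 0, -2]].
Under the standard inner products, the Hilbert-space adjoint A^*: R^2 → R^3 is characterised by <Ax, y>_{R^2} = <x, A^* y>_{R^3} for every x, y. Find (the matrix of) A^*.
A^* = A^T =
[[-3, 0],
 [3, 0],
 [2, -2]]

For real matrices with standard dot products, the defining identity <Ax, y> = <x, A^* y> gives (Ax)^T y = x^T (A^*) y, i.e. x^T A^T y = x^T (A^*) y. Since this holds for all x, y, we must have A^* = A^T. Therefore
A^* =
[[-3, 0],
 [3, 0],
 [2, -2]].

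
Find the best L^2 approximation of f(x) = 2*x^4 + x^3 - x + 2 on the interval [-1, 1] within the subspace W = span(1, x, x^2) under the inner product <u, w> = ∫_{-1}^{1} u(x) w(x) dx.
g(x) = 12*x^2/7 - 2*x/5 + 64/35

The best approximation g ∈ W is the orthogonal projection of f onto W. Writing g = a_0 + a_1 x + a_2 x^2, the coefficients solve the normal equations G · a = b where
  G_{ij} = <φ_i, φ_j> and b_i = <f, φ_i>, with φ_0 = 1, φ_1 = x, φ_2 = x^2.
G =
  [2, 0, 2/3]
  [0, 2/3, 0]
  [2/3, 0, 2/5],
b = (24/5, -4/15, 40/21).
Solving gives a_0 = 64/35, a_1 = -2/5, a_2 = 12/7, so
  g(x) = 12*x^2/7 - 2*x/5 + 64/35.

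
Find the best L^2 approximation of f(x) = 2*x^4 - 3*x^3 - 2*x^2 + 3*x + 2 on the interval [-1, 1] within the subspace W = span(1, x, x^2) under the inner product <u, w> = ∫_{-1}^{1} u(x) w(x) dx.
g(x) = -2*x^2/7 + 6*x/5 + 64/35

The best approximation g ∈ W is the orthogonal projection of f onto W. Writing g = a_0 + a_1 x + a_2 x^2, the coefficients solve the normal equations G · a = b where
  G_{ij} = <φ_i, φ_j> and b_i = <f, φ_i>, with φ_0 = 1, φ_1 = x, φ_2 = x^2.
G =
  [2, 0, 2/3]
  [0, 2/3, 0]
  [2/3, 0, 2/5],
b = (52/15, 4/5, 116/105).
Solving gives a_0 = 64/35, a_1 = 6/5, a_2 = -2/7, so
  g(x) = -2*x^2/7 + 6*x/5 + 64/35.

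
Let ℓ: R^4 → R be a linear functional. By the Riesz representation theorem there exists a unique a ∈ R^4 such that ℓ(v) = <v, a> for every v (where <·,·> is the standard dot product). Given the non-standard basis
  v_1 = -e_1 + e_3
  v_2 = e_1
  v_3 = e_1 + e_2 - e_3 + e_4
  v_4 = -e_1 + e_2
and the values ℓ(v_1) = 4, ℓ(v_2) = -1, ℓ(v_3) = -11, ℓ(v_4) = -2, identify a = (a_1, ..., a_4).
a = (-1, -3, 3, -4)

Write a = (a_1, ..., a_4) in the standard basis. For each basis vector v_i, ℓ(v_i) = <v_i, a> is a linear equation in the a_j's. Collect the n equations into a matrix system V a = ℓ, where row i of V is v_i (expressed in the standard basis). Since V is invertible (lower-triangular with 1s on the diagonal, up to permutation), solve by back-substitution:
  V =
[[-1, 0, 1, 0],
 [1, 0, 0, 0],
 [1, 1, -1, 1],
 [-1, 1, 0, 0]]
  V a = (4, -1, -11, -2)
Solving gives a = (-1, -3, 3, -4).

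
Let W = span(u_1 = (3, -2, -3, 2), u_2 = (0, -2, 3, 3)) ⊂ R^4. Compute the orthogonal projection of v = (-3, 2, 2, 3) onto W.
proj_W(v) = (-891/571, -4/571, 1788/571, 303/571)

Set up U = [u_1 | ... | u_2] ∈ R^(4×2). The projector onto W = col(U) is P = U (U^T U)^(-1) U^T.
Compute U^T U =
  [26, 1]
  [1, 22],
and U^T v = (-13, 11).
Solve U^T U · c = U^T v for the coefficients: c = (-297/571, 299/571). The projection is proj_W(v) = U c.
Check: (v - proj_W(v)) · u_1 = 0  (should be 0).
Check: (v - proj_W(v)) · u_2 = 0  (should be 0).
Result: proj_W(v) = (-891/571, -4/571, 1788/571, 303/571).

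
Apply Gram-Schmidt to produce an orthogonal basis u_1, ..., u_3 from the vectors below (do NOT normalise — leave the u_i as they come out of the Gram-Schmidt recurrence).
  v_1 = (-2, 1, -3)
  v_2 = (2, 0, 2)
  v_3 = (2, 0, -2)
Orthogonal basis:
  u_1 = (-2, 1, -3)
  u_2 = (4/7, 5/7, -1/7)
  u_3 = (4/3, -4/3, -4/3)

Apply the Gram-Schmidt recurrence
  u_1 = v_1
  u_i = v_i − Σ_{j<i} ((v_i · u_j) / (u_j · u_j)) · u_j.

Step by step this gives:
  u_1 = (-2, 1, -3)
  u_2 = (4/7, 5/7, -1/7)
  u_3 = (4/3, -4/3, -4/3)

Orthogonality check:
  u_2 · u_1 = 0 (should be 0)
  u_3 · u_1 = 0 (should be 0)
  u_3 · u_2 = 0 (should be 0)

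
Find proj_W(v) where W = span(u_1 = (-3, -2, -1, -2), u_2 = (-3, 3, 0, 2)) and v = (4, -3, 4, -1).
proj_W(v) = (1863/395, -868/395, 199/395, -446/395)

Set up U = [u_1 | ... | u_2] ∈ R^(4×2). The projector onto W = col(U) is P = U (U^T U)^(-1) U^T.
Compute U^T U =
  [18, -1]
  [-1, 22],
and U^T v = (-8, -23).
Solve U^T U · c = U^T v for the coefficients: c = (-199/395, -422/395). The projection is proj_W(v) = U c.
Check: (v - proj_W(v)) · u_1 = 0  (should be 0).
Check: (v - proj_W(v)) · u_2 = 0  (should be 0).
Result: proj_W(v) = (1863/395, -868/395, 199/395, -446/395).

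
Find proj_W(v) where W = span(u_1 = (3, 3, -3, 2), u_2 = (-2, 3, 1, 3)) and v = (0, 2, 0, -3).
proj_W(v) = (240/677, -225/677, -147/677, -243/677)

Set up U = [u_1 | ... | u_2] ∈ R^(4×2). The projector onto W = col(U) is P = U (U^T U)^(-1) U^T.
Compute U^T U =
  [31, 6]
  [6, 23],
and U^T v = (0, -3).
Solve U^T U · c = U^T v for the coefficients: c = (18/677, -93/677). The projection is proj_W(v) = U c.
Check: (v - proj_W(v)) · u_1 = 0  (should be 0).
Check: (v - proj_W(v)) · u_2 = 0  (should be 0).
Result: proj_W(v) = (240/677, -225/677, -147/677, -243/677).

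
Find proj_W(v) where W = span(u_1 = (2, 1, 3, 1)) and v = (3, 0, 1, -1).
proj_W(v) = (16/15, 8/15, 8/5, 8/15)

Set up U = [u_1 | ... | u_1] ∈ R^(4×1). The projector onto W = col(U) is P = U (U^T U)^(-1) U^T.
Compute U^T U =
  [15],
and U^T v = (8).
Solve U^T U · c = U^T v for the coefficients: c = (8/15). The projection is proj_W(v) = U c.
Check: (v - proj_W(v)) · u_1 = 0  (should be 0).
Result: proj_W(v) = (16/15, 8/15, 8/5, 8/15).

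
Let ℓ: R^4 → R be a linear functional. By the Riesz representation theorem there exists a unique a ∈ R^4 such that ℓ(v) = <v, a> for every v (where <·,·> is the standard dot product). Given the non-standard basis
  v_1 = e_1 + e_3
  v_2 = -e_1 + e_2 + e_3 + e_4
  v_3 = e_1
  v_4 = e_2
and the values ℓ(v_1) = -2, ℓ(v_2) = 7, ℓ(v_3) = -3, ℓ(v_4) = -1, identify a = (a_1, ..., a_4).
a = (-3, -1, 1, 4)

Write a = (a_1, ..., a_4) in the standard basis. For each basis vector v_i, ℓ(v_i) = <v_i, a> is a linear equation in the a_j's. Collect the n equations into a matrix system V a = ℓ, where row i of V is v_i (expressed in the standard basis). Since V is invertible (lower-triangular with 1s on the diagonal, up to permutation), solve by back-substitution:
  V =
[[1, 0, 1, 0],
 [-1, 1, 1, 1],
 [1, 0, 0, 0],
 [0, 1, 0, 0]]
  V a = (-2, 7, -3, -1)
Solving gives a = (-3, -1, 1, 4).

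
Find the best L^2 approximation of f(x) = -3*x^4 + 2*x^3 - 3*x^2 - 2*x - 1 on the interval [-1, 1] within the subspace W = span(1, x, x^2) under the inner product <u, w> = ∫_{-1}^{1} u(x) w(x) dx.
g(x) = -39*x^2/7 - 4*x/5 - 26/35

The best approximation g ∈ W is the orthogonal projection of f onto W. Writing g = a_0 + a_1 x + a_2 x^2, the coefficients solve the normal equations G · a = b where
  G_{ij} = <φ_i, φ_j> and b_i = <f, φ_i>, with φ_0 = 1, φ_1 = x, φ_2 = x^2.
G =
  [2, 0, 2/3]
  [0, 2/3, 0]
  [2/3, 0, 2/5],
b = (-26/5, -8/15, -286/105).
Solving gives a_0 = -26/35, a_1 = -4/5, a_2 = -39/7, so
  g(x) = -39*x^2/7 - 4*x/5 - 26/35.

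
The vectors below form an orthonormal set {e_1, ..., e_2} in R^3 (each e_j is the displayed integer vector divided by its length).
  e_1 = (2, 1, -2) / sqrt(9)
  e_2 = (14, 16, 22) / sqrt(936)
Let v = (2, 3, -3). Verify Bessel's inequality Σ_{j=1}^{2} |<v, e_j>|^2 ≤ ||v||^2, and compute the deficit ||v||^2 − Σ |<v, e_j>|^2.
Σ |<v, e_j>|^2 = 491/26; ||v||^2 = 22; deficit = 81/26

Write each e_j = u_j / sqrt(<u_j, u_j>) where u_j is the displayed integer vector. Then <v, e_j> = <v, u_j> / sqrt(<u_j, u_j>), so |<v, e_j>|^2 = <v, u_j>^2 / <u_j, u_j>.
Coefficients: <v, e_1> = 13/sqrt(9), <v, e_2> = 10/sqrt(936).
Square and sum: Σ |<v, e_j>|^2 = 491/26.
Compute ||v||^2 = v·v = 22.
Deficit = 22 − 491/26 = 81/26 ≥ 0, confirming Bessel's inequality. (The deficit equals ||v − Σ <v,e_j> e_j||^2, the squared distance from v to span{e_j}.)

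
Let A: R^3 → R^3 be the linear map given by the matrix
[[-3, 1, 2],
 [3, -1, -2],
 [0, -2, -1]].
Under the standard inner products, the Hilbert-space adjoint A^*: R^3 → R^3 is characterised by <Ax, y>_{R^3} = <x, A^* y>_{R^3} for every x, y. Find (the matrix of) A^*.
A^* = A^T =
[[-3, 3, 0],
 [1, -1, -2],
 [2, -2, -1]]

For real matrices with standard dot products, the defining identity <Ax, y> = <x, A^* y> gives (Ax)^T y = x^T (A^*) y, i.e. x^T A^T y = x^T (A^*) y. Since this holds for all x, y, we must have A^* = A^T. Therefore
A^* =
[[-3, 3, 0],
 [1, -1, -2],
 [2, -2, -1]].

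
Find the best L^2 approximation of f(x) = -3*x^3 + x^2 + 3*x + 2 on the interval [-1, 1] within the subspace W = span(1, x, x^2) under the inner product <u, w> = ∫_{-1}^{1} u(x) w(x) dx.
g(x) = x^2 + 6*x/5 + 2

The best approximation g ∈ W is the orthogonal projection of f onto W. Writing g = a_0 + a_1 x + a_2 x^2, the coefficients solve the normal equations G · a = b where
  G_{ij} = <φ_i, φ_j> and b_i = <f, φ_i>, with φ_0 = 1, φ_1 = x, φ_2 = x^2.
G =
  [2, 0, 2/3]
  [0, 2/3, 0]
  [2/3, 0, 2/5],
b = (14/3, 4/5, 26/15).
Solving gives a_0 = 2, a_1 = 6/5, a_2 = 1, so
  g(x) = x^2 + 6*x/5 + 2.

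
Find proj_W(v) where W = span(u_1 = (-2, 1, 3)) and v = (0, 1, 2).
proj_W(v) = (-1, 1/2, 3/2)

Set up U = [u_1 | ... | u_1] ∈ R^(3×1). The projector onto W = col(U) is P = U (U^T U)^(-1) U^T.
Compute U^T U =
  [14],
and U^T v = (7).
Solve U^T U · c = U^T v for the coefficients: c = (1/2). The projection is proj_W(v) = U c.
Check: (v - proj_W(v)) · u_1 = 0  (should be 0).
Result: proj_W(v) = (-1, 1/2, 3/2).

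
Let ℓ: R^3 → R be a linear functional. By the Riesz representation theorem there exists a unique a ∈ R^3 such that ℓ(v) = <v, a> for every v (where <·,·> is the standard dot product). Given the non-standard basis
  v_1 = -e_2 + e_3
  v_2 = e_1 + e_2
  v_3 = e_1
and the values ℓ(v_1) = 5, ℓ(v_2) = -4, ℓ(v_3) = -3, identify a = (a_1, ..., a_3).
a = (-3, -1, 4)

Write a = (a_1, ..., a_3) in the standard basis. For each basis vector v_i, ℓ(v_i) = <v_i, a> is a linear equation in the a_j's. Collect the n equations into a matrix system V a = ℓ, where row i of V is v_i (expressed in the standard basis). Since V is invertible (lower-triangular with 1s on the diagonal, up to permutation), solve by back-substitution:
  V =
[[0, -1, 1],
 [1, 1, 0],
 [1, 0, 0]]
  V a = (5, -4, -3)
Solving gives a = (-3, -1, 4).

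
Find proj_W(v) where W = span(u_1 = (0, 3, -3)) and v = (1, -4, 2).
proj_W(v) = (0, -3, 3)

Set up U = [u_1 | ... | u_1] ∈ R^(3×1). The projector onto W = col(U) is P = U (U^T U)^(-1) U^T.
Compute U^T U =
  [18],
and U^T v = (-18).
Solve U^T U · c = U^T v for the coefficients: c = (-1). The projection is proj_W(v) = U c.
Check: (v - proj_W(v)) · u_1 = 0  (should be 0).
Result: proj_W(v) = (0, -3, 3).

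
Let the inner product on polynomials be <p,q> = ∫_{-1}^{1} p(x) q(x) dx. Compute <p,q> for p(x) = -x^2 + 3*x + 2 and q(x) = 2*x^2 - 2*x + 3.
<p,q> = 118/15

Expand the product: p(x)·q(x) = -2*x^4 + 8*x^3 - 5*x^2 + 5*x + 6.
∫_{-1}^{1} of each monomial x^k gives [2/(k+1) if k even, 0 if k odd]. Integrating term-by-term (or equivalently evaluating the antiderivative F(x) = -2*x^5/5 + 2*x^4 - 5*x^3/3 + 5*x^2/2 + 6*x at the endpoints):
  F(1) − F(−1) = 253/30 − (17/30) = 118/15.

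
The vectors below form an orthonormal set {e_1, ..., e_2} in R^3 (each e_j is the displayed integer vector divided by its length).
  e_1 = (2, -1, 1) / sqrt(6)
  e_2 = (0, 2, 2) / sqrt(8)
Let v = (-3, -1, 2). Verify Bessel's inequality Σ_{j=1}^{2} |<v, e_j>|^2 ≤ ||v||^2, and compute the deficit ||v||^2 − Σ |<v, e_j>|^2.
Σ |<v, e_j>|^2 = 2; ||v||^2 = 14; deficit = 12

Write each e_j = u_j / sqrt(<u_j, u_j>) where u_j is the displayed integer vector. Then <v, e_j> = <v, u_j> / sqrt(<u_j, u_j>), so |<v, e_j>|^2 = <v, u_j>^2 / <u_j, u_j>.
Coefficients: <v, e_1> = -3/sqrt(6), <v, e_2> = 2/sqrt(8).
Square and sum: Σ |<v, e_j>|^2 = 2.
Compute ||v||^2 = v·v = 14.
Deficit = 14 − 2 = 12 ≥ 0, confirming Bessel's inequality. (The deficit equals ||v − Σ <v,e_j> e_j||^2, the squared distance from v to span{e_j}.)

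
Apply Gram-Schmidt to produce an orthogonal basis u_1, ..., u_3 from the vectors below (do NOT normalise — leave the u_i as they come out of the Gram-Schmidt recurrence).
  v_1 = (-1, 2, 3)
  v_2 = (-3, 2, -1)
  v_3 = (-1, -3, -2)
Orthogonal basis:
  u_1 = (-1, 2, 3)
  u_2 = (-19/7, 10/7, -13/7)
  u_3 = (-4/3, -5/3, 2/3)

Apply the Gram-Schmidt recurrence
  u_1 = v_1
  u_i = v_i − Σ_{j<i} ((v_i · u_j) / (u_j · u_j)) · u_j.

Step by step this gives:
  u_1 = (-1, 2, 3)
  u_2 = (-19/7, 10/7, -13/7)
  u_3 = (-4/3, -5/3, 2/3)

Orthogonality check:
  u_2 · u_1 = 0 (should be 0)
  u_3 · u_1 = 0 (should be 0)
  u_3 · u_2 = 0 (should be 0)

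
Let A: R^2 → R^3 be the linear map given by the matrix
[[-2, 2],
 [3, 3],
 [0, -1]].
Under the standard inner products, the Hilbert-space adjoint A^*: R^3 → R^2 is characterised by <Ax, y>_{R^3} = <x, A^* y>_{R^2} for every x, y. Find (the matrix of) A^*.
A^* = A^T =
[[-2, 3, 0],
 [2, 3, -1]]

For real matrices with standard dot products, the defining identity <Ax, y> = <x, A^* y> gives (Ax)^T y = x^T (A^*) y, i.e. x^T A^T y = x^T (A^*) y. Since this holds for all x, y, we must have A^* = A^T. Therefore
A^* =
[[-2, 3, 0],
 [2, 3, -1]].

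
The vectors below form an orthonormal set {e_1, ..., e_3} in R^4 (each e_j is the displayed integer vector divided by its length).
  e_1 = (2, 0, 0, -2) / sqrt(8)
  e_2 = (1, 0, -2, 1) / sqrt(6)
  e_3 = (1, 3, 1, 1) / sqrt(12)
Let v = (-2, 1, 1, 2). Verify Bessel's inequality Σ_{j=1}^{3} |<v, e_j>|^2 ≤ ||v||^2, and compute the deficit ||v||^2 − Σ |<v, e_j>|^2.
Σ |<v, e_j>|^2 = 10; ||v||^2 = 10; deficit = 0

Write each e_j = u_j / sqrt(<u_j, u_j>) where u_j is the displayed integer vector. Then <v, e_j> = <v, u_j> / sqrt(<u_j, u_j>), so |<v, e_j>|^2 = <v, u_j>^2 / <u_j, u_j>.
Coefficients: <v, e_1> = -8/sqrt(8), <v, e_2> = -2/sqrt(6), <v, e_3> = 4/sqrt(12).
Square and sum: Σ |<v, e_j>|^2 = 10.
Compute ||v||^2 = v·v = 10.
Deficit = 10 − 10 = 0 ≥ 0, confirming Bessel's inequality. (The deficit equals ||v − Σ <v,e_j> e_j||^2, the squared distance from v to span{e_j}.)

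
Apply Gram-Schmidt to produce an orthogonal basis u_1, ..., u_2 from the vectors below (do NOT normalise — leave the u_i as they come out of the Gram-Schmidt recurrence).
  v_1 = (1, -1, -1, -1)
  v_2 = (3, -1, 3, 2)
Orthogonal basis:
  u_1 = (1, -1, -1, -1)
  u_2 = (13/4, -5/4, 11/4, 7/4)

Apply the Gram-Schmidt recurrence
  u_1 = v_1
  u_i = v_i − Σ_{j<i} ((v_i · u_j) / (u_j · u_j)) · u_j.

Step by step this gives:
  u_1 = (1, -1, -1, -1)
  u_2 = (13/4, -5/4, 11/4, 7/4)

Orthogonality check:
  u_2 · u_1 = 0 (should be 0)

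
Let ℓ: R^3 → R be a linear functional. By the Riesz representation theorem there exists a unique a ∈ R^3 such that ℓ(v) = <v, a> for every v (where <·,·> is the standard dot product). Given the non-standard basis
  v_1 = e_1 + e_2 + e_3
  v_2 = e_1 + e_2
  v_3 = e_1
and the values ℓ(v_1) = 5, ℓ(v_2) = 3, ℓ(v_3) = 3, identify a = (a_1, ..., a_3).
a = (3, 0, 2)

Write a = (a_1, ..., a_3) in the standard basis. For each basis vector v_i, ℓ(v_i) = <v_i, a> is a linear equation in the a_j's. Collect the n equations into a matrix system V a = ℓ, where row i of V is v_i (expressed in the standard basis). Since V is invertible (lower-triangular with 1s on the diagonal, up to permutation), solve by back-substitution:
  V =
[[1, 1, 1],
 [1, 1, 0],
 [1, 0, 0]]
  V a = (5, 3, 3)
Solving gives a = (3, 0, 2).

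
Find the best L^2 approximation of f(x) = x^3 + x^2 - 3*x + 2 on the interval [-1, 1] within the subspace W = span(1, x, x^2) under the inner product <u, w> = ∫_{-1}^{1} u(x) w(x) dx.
g(x) = x^2 - 12*x/5 + 2

The best approximation g ∈ W is the orthogonal projection of f onto W. Writing g = a_0 + a_1 x + a_2 x^2, the coefficients solve the normal equations G · a = b where
  G_{ij} = <φ_i, φ_j> and b_i = <f, φ_i>, with φ_0 = 1, φ_1 = x, φ_2 = x^2.
G =
  [2, 0, 2/3]
  [0, 2/3, 0]
  [2/3, 0, 2/5],
b = (14/3, -8/5, 26/15).
Solving gives a_0 = 2, a_1 = -12/5, a_2 = 1, so
  g(x) = x^2 - 12*x/5 + 2.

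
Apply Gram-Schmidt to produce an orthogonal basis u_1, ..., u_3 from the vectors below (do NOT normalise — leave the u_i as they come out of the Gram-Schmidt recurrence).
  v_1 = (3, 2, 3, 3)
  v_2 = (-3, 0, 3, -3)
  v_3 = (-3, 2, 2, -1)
Orthogonal basis:
  u_1 = (3, 2, 3, 3)
  u_2 = (-66/31, 18/31, 120/31, -66/31)
  u_3 = (-9/7, 12/7, -4/7, 5/7)

Apply the Gram-Schmidt recurrence
  u_1 = v_1
  u_i = v_i − Σ_{j<i} ((v_i · u_j) / (u_j · u_j)) · u_j.

Step by step this gives:
  u_1 = (3, 2, 3, 3)
  u_2 = (-66/31, 18/31, 120/31, -66/31)
  u_3 = (-9/7, 12/7, -4/7, 5/7)

Orthogonality check:
  u_2 · u_1 = 0 (should be 0)
  u_3 · u_1 = 0 (should be 0)
  u_3 · u_2 = 0 (should be 0)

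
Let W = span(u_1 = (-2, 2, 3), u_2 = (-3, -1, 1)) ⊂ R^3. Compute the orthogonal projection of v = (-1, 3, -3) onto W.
proj_W(v) = (56/69, 32/69, -7/69)

Set up U = [u_1 | ... | u_2] ∈ R^(3×2). The projector onto W = col(U) is P = U (U^T U)^(-1) U^T.
Compute U^T U =
  [17, 7]
  [7, 11],
and U^T v = (-1, -3).
Solve U^T U · c = U^T v for the coefficients: c = (5/69, -22/69). The projection is proj_W(v) = U c.
Check: (v - proj_W(v)) · u_1 = 0  (should be 0).
Check: (v - proj_W(v)) · u_2 = 0  (should be 0).
Result: proj_W(v) = (56/69, 32/69, -7/69).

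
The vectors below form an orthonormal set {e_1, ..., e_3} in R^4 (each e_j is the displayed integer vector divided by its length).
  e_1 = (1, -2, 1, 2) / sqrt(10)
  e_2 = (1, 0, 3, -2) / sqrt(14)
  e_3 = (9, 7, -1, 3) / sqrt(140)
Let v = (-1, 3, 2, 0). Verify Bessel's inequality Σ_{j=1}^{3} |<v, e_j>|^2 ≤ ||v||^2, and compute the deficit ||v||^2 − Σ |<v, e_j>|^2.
Σ |<v, e_j>|^2 = 5; ||v||^2 = 14; deficit = 9

Write each e_j = u_j / sqrt(<u_j, u_j>) where u_j is the displayed integer vector. Then <v, e_j> = <v, u_j> / sqrt(<u_j, u_j>), so |<v, e_j>|^2 = <v, u_j>^2 / <u_j, u_j>.
Coefficients: <v, e_1> = -5/sqrt(10), <v, e_2> = 5/sqrt(14), <v, e_3> = 10/sqrt(140).
Square and sum: Σ |<v, e_j>|^2 = 5.
Compute ||v||^2 = v·v = 14.
Deficit = 14 − 5 = 9 ≥ 0, confirming Bessel's inequality. (The deficit equals ||v − Σ <v,e_j> e_j||^2, the squared distance from v to span{e_j}.)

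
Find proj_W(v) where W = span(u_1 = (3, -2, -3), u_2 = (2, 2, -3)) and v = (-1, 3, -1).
proj_W(v) = (-97/253, 798/253, -123/253)

Set up U = [u_1 | ... | u_2] ∈ R^(3×2). The projector onto W = col(U) is P = U (U^T U)^(-1) U^T.
Compute U^T U =
  [22, 11]
  [11, 17],
and U^T v = (-6, 7).
Solve U^T U · c = U^T v for the coefficients: c = (-179/253, 20/23). The projection is proj_W(v) = U c.
Check: (v - proj_W(v)) · u_1 = 0  (should be 0).
Check: (v - proj_W(v)) · u_2 = 0  (should be 0).
Result: proj_W(v) = (-97/253, 798/253, -123/253).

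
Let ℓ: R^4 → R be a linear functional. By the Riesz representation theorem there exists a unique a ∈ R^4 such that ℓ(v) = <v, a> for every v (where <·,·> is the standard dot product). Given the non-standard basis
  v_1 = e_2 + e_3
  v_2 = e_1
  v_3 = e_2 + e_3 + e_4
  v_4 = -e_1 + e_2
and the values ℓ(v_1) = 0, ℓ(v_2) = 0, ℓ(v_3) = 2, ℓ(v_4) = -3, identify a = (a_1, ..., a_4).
a = (0, -3, 3, 2)

Write a = (a_1, ..., a_4) in the standard basis. For each basis vector v_i, ℓ(v_i) = <v_i, a> is a linear equation in the a_j's. Collect the n equations into a matrix system V a = ℓ, where row i of V is v_i (expressed in the standard basis). Since V is invertible (lower-triangular with 1s on the diagonal, up to permutation), solve by back-substitution:
  V =
[[0, 1, 1, 0],
 [1, 0, 0, 0],
 [0, 1, 1, 1],
 [-1, 1, 0, 0]]
  V a = (0, 0, 2, -3)
Solving gives a = (0, -3, 3, 2).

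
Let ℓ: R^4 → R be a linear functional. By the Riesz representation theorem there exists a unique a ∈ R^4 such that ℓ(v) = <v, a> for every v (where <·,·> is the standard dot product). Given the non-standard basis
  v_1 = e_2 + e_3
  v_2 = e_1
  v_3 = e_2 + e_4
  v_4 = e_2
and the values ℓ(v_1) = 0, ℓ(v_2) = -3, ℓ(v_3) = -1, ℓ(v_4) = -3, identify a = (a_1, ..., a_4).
a = (-3, -3, 3, 2)

Write a = (a_1, ..., a_4) in the standard basis. For each basis vector v_i, ℓ(v_i) = <v_i, a> is a linear equation in the a_j's. Collect the n equations into a matrix system V a = ℓ, where row i of V is v_i (expressed in the standard basis). Since V is invertible (lower-triangular with 1s on the diagonal, up to permutation), solve by back-substitution:
  V =
[[0, 1, 1, 0],
 [1, 0, 0, 0],
 [0, 1, 0, 1],
 [0, 1, 0, 0]]
  V a = (0, -3, -1, -3)
Solving gives a = (-3, -3, 3, 2).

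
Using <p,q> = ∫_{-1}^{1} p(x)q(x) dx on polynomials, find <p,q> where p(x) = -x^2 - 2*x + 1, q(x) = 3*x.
<p,q> = -4

Expand the product: p(x)·q(x) = -3*x^3 - 6*x^2 + 3*x.
∫_{-1}^{1} of each monomial x^k gives [2/(k+1) if k even, 0 if k odd]. Integrating term-by-term (or equivalently evaluating the antiderivative F(x) = -3*x^4/4 - 2*x^3 + 3*x^2/2 at the endpoints):
  F(1) − F(−1) = -5/4 − (11/4) = -4.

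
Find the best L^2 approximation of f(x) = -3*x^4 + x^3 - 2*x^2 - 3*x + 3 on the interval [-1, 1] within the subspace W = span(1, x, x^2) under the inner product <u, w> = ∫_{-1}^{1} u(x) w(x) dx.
g(x) = -32*x^2/7 - 12*x/5 + 114/35

The best approximation g ∈ W is the orthogonal projection of f onto W. Writing g = a_0 + a_1 x + a_2 x^2, the coefficients solve the normal equations G · a = b where
  G_{ij} = <φ_i, φ_j> and b_i = <f, φ_i>, with φ_0 = 1, φ_1 = x, φ_2 = x^2.
G =
  [2, 0, 2/3]
  [0, 2/3, 0]
  [2/3, 0, 2/5],
b = (52/15, -8/5, 12/35).
Solving gives a_0 = 114/35, a_1 = -12/5, a_2 = -32/7, so
  g(x) = -32*x^2/7 - 12*x/5 + 114/35.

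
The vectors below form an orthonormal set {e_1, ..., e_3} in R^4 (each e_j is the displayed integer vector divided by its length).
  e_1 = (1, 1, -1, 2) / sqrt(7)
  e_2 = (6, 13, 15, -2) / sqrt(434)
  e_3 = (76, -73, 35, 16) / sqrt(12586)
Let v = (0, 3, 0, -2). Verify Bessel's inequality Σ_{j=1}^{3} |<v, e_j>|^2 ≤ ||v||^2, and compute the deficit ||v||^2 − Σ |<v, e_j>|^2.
Σ |<v, e_j>|^2 = 1910/203; ||v||^2 = 13; deficit = 729/203

Write each e_j = u_j / sqrt(<u_j, u_j>) where u_j is the displayed integer vector. Then <v, e_j> = <v, u_j> / sqrt(<u_j, u_j>), so |<v, e_j>|^2 = <v, u_j>^2 / <u_j, u_j>.
Coefficients: <v, e_1> = -1/sqrt(7), <v, e_2> = 43/sqrt(434), <v, e_3> = -251/sqrt(12586).
Square and sum: Σ |<v, e_j>|^2 = 1910/203.
Compute ||v||^2 = v·v = 13.
Deficit = 13 − 1910/203 = 729/203 ≥ 0, confirming Bessel's inequality. (The deficit equals ||v − Σ <v,e_j> e_j||^2, the squared distance from v to span{e_j}.)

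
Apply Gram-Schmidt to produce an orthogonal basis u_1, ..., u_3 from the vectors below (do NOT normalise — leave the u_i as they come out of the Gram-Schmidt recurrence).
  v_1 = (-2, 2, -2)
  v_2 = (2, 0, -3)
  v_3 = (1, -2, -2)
Orthogonal basis:
  u_1 = (-2, 2, -2)
  u_2 = (7/3, -1/3, -8/3)
  u_3 = (-33/38, -55/38, -11/19)

Apply the Gram-Schmidt recurrence
  u_1 = v_1
  u_i = v_i − Σ_{j<i} ((v_i · u_j) / (u_j · u_j)) · u_j.

Step by step this gives:
  u_1 = (-2, 2, -2)
  u_2 = (7/3, -1/3, -8/3)
  u_3 = (-33/38, -55/38, -11/19)

Orthogonality check:
  u_2 · u_1 = 0 (should be 0)
  u_3 · u_1 = 0 (should be 0)
  u_3 · u_2 = 0 (should be 0)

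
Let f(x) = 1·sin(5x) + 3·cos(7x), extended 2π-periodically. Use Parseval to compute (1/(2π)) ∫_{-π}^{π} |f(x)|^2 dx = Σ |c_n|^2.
Σ |c_n|^2 = 5

Expand |f|^2 and use orthogonality of {sin(nx), cos(mx)} on [-π, π]:
  ∫_{-π}^{π} sin(nx)^2 dx = π, ∫ cos(mx)^2 dx = π, and cross terms integrate to 0.
So ∫_{-π}^{π} f(x)^2 dx = 1^2 · π + 3^2 · π = (1 + 9)π.
Divide by 2π: (1 + 9)/2 = 5.
By Parseval, this equals Σ |c_n|^2.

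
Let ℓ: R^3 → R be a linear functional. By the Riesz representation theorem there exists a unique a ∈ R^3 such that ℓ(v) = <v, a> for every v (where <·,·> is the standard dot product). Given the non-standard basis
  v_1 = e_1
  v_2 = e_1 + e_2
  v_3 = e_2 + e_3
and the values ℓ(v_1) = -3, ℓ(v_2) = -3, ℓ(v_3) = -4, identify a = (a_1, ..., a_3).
a = (-3, 0, -4)

Write a = (a_1, ..., a_3) in the standard basis. For each basis vector v_i, ℓ(v_i) = <v_i, a> is a linear equation in the a_j's. Collect the n equations into a matrix system V a = ℓ, where row i of V is v_i (expressed in the standard basis). Since V is invertible (lower-triangular with 1s on the diagonal, up to permutation), solve by back-substitution:
  V =
[[1, 0, 0],
 [1, 1, 0],
 [0, 1, 1]]
  V a = (-3, -3, -4)
Solving gives a = (-3, 0, -4).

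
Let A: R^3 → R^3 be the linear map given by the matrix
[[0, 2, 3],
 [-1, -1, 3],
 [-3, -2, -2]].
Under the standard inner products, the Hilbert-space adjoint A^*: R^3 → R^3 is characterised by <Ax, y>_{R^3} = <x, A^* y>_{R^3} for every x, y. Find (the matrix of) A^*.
A^* = A^T =
[[0, -1, -3],
 [2, -1, -2],
 [3, 3, -2]]

For real matrices with standard dot products, the defining identity <Ax, y> = <x, A^* y> gives (Ax)^T y = x^T (A^*) y, i.e. x^T A^T y = x^T (A^*) y. Since this holds for all x, y, we must have A^* = A^T. Therefore
A^* =
[[0, -1, -3],
 [2, -1, -2],
 [3, 3, -2]].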